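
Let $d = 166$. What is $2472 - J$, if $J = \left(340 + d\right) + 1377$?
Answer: $589$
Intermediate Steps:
$J = 1883$ ($J = \left(340 + 166\right) + 1377 = 506 + 1377 = 1883$)
$2472 - J = 2472 - 1883 = 589$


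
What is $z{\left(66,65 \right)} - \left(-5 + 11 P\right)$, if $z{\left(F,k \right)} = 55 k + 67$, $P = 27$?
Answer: $3350$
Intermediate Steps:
$z{\left(F,k \right)} = 67 + 55 k$
$z{\left(66,65 \right)} - \left(-5 + 11 P\right) = \left(67 + 55 \cdot 65\right) + \left(5 - 297\right) = \left(67 + 3575\right) + \left(5 - 297\right) = 3642 - 292 = 3350$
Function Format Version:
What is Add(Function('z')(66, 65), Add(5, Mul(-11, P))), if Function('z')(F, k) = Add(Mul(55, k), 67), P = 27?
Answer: 3350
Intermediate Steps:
Function('z')(F, k) = Add(67, Mul(55, k))
Add(Function('z')(66, 65), Add(5, Mul(-11, P))) = Add(Add(67, Mul(55, 65)), Add(5, Mul(-11, 27))) = Add(Add(67, 3575), Add(5, -297)) = Add(3642, -292) = 3350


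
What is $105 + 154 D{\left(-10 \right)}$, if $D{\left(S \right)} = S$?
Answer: $-1435$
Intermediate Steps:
$105 + 154 D{\left(-10 \right)} = 105 + 154 \left(-10\right) = 105 - 1540 = -1435$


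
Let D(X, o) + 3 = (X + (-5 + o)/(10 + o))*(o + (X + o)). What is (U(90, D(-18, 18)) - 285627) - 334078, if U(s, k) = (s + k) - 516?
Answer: -8686295/14 ≈ -6.2045e+5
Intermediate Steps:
D(X, o) = -3 + (X + 2*o)*(X + (-5 + o)/(10 + o)) (D(X, o) = -3 + (X + (-5 + o)/(10 + o))*(o + (X + o)) = -3 + (X + (-5 + o)/(10 + o))*(X + 2*o) = -3 + (X + 2*o)*(X + (-5 + o)/(10 + o)))
U(s, k) = -516 + k + s (U(s, k) = (k + s) - 516 = -516 + k + s)
(U(90, D(-18, 18)) - 285627) - 334078 = ((-516 + (-30 - 13*18 - 5*(-18) + 2*18**2 + 10*(-18)**2 + 18*(-18)**2 + 2*(-18)*18**2 + 21*(-18)*18)/(10 + 18) + 90) - 285627) - 334078 = ((-516 + (-30 - 234 + 90 + 2*324 + 10*324 + 18*324 + 2*(-18)*324 - 6804)/28 + 90) - 285627) - 334078 = ((-516 + (-30 - 234 + 90 + 648 + 3240 + 5832 - 11664 - 6804)/28 + 90) - 285627) - 334078 = ((-516 + (1/28)*(-8922) + 90) - 285627) - 334078 = ((-516 - 4461/14 + 90) - 285627) - 334078 = (-10425/14 - 285627) - 334078 = -4009203/14 - 334078 = -8686295/14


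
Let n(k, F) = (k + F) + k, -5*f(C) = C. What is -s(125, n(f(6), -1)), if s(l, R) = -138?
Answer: 138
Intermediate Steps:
f(C) = -C/5
n(k, F) = F + 2*k (n(k, F) = (F + k) + k = F + 2*k)
-s(125, n(f(6), -1)) = -1*(-138) = 138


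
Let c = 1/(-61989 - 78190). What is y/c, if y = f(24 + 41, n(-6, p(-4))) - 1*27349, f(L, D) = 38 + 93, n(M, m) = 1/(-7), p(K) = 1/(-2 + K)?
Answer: 3815392022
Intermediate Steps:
n(M, m) = -⅐
c = -1/140179 (c = 1/(-140179) = -1/140179 ≈ -7.1337e-6)
f(L, D) = 131
y = -27218 (y = 131 - 1*27349 = 131 - 27349 = -27218)
y/c = -27218/(-1/140179) = -27218*(-140179) = 3815392022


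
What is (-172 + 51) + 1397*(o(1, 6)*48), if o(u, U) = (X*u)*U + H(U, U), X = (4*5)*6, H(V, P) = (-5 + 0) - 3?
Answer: 47743751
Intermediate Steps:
H(V, P) = -8 (H(V, P) = -5 - 3 = -8)
X = 120 (X = 20*6 = 120)
o(u, U) = -8 + 120*U*u (o(u, U) = (120*u)*U - 8 = 120*U*u - 8 = -8 + 120*U*u)
(-172 + 51) + 1397*(o(1, 6)*48) = (-172 + 51) + 1397*((-8 + 120*6*1)*48) = -121 + 1397*((-8 + 720)*48) = -121 + 1397*(712*48) = -121 + 1397*34176 = -121 + 47743872 = 47743751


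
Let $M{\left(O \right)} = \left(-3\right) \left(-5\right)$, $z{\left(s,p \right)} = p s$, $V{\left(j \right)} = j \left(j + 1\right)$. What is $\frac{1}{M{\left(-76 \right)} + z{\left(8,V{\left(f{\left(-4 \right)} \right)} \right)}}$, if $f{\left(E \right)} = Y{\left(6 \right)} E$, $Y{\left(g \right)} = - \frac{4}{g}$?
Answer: $\frac{9}{839} \approx 0.010727$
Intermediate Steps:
$f{\left(E \right)} = - \frac{2 E}{3}$ ($f{\left(E \right)} = - \frac{4}{6} E = \left(-4\right) \frac{1}{6} E = - \frac{2 E}{3}$)
$V{\left(j \right)} = j \left(1 + j\right)$
$M{\left(O \right)} = 15$
$\frac{1}{M{\left(-76 \right)} + z{\left(8,V{\left(f{\left(-4 \right)} \right)} \right)}} = \frac{1}{15 + \left(- \frac{2}{3}\right) \left(-4\right) \left(1 - - \frac{8}{3}\right) 8} = \frac{1}{15 + \frac{8 \left(1 + \frac{8}{3}\right)}{3} \cdot 8} = \frac{1}{15 + \frac{8}{3} \cdot \frac{11}{3} \cdot 8} = \frac{1}{15 + \frac{88}{9} \cdot 8} = \frac{1}{15 + \frac{704}{9}} = \frac{1}{\frac{839}{9}} = \frac{9}{839}$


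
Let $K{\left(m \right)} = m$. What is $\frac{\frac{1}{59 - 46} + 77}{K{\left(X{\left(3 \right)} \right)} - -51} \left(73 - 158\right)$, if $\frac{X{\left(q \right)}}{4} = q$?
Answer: $- \frac{28390}{273} \approx -103.99$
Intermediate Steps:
$X{\left(q \right)} = 4 q$
$\frac{\frac{1}{59 - 46} + 77}{K{\left(X{\left(3 \right)} \right)} - -51} \left(73 - 158\right) = \frac{\frac{1}{59 - 46} + 77}{4 \cdot 3 - -51} \left(73 - 158\right) = \frac{\frac{1}{13} + 77}{12 + 51} \left(-85\right) = \frac{\frac{1}{13} + 77}{63} \left(-85\right) = \frac{1002}{13} \cdot \frac{1}{63} \left(-85\right) = \frac{334}{273} \left(-85\right) = - \frac{28390}{273}$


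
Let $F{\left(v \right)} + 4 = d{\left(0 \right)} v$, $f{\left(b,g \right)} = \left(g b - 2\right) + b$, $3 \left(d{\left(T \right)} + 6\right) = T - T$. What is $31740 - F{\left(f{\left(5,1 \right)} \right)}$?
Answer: $31792$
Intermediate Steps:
$d{\left(T \right)} = -6$ ($d{\left(T \right)} = -6 + \frac{T - T}{3} = -6 + \frac{1}{3} \cdot 0 = -6 + 0 = -6$)
$f{\left(b,g \right)} = -2 + b + b g$ ($f{\left(b,g \right)} = \left(b g - 2\right) + b = \left(-2 + b g\right) + b = -2 + b + b g$)
$F{\left(v \right)} = -4 - 6 v$
$31740 - F{\left(f{\left(5,1 \right)} \right)} = 31740 - \left(-4 - 6 \left(-2 + 5 + 5 \cdot 1\right)\right) = 31740 - \left(-4 - 6 \left(-2 + 5 + 5\right)\right) = 31740 - \left(-4 - 48\right) = 31740 - -52 = 31740 + 52 = 31792$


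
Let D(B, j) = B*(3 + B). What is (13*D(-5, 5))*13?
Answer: 1690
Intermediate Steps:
(13*D(-5, 5))*13 = (13*(-5*(3 - 5)))*13 = (13*(-5*(-2)))*13 = (13*10)*13 = 130*13 = 1690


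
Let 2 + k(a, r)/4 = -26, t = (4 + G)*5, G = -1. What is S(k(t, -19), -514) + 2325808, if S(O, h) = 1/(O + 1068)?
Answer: 2223472449/956 ≈ 2.3258e+6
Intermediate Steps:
t = 15 (t = (4 - 1)*5 = 3*5 = 15)
k(a, r) = -112 (k(a, r) = -8 + 4*(-26) = -8 - 104 = -112)
S(O, h) = 1/(1068 + O)
S(k(t, -19), -514) + 2325808 = 1/(1068 - 112) + 2325808 = 1/956 + 2325808 = 2223472449/956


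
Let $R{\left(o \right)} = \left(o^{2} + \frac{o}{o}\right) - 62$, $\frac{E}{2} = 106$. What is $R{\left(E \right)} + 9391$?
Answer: $54274$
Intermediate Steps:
$E = 212$ ($E = 2 \cdot 106 = 212$)
$R{\left(o \right)} = -61 + o^{2}$ ($R{\left(o \right)} = \left(o^{2} + 1\right) - 62 = \left(1 + o^{2}\right) - 62 = -61 + o^{2}$)
$R{\left(E \right)} + 9391 = \left(-61 + 212^{2}\right) + 9391 = \left(-61 + 44944\right) + 9391 = 44883 + 9391 = 54274$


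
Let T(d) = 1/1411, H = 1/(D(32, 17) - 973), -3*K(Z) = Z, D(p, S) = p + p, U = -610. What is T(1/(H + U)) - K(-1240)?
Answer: -1749637/4233 ≈ -413.33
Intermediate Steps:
D(p, S) = 2*p
K(Z) = -Z/3
H = -1/909 (H = 1/(2*32 - 973) = 1/(64 - 973) = 1/(-909) = -1/909 ≈ -0.0011001)
T(d) = 1/1411
T(1/(H + U)) - K(-1240) = 1/1411 - (-1)*(-1240)/3 = 1/1411 - 1*1240/3 = 1/1411 - 1240/3 = -1749637/4233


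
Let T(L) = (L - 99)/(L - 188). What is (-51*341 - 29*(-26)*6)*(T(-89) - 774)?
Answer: 2756240070/277 ≈ 9.9503e+6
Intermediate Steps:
T(L) = (-99 + L)/(-188 + L)
(-51*341 - 29*(-26)*6)*(T(-89) - 774) = (-51*341 - 29*(-26)*6)*((-99 - 89)/(-188 - 89) - 774) = (-17391 + 754*6)*(-188/(-277) - 774) = (-17391 + 4524)*(-1/277*(-188) - 774) = -12867*(188/277 - 774) = -12867*(-214210/277) = 2756240070/277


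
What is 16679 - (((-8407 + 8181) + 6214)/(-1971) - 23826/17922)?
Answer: 32740424660/1962459 ≈ 16683.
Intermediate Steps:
16679 - (((-8407 + 8181) + 6214)/(-1971) - 23826/17922) = 16679 - ((-226 + 6214)*(-1/1971) - 23826*1/17922) = 16679 - (5988*(-1/1971) - 3971/2987) = 16679 - (-1996/657 - 3971/2987) = 16679 - 1*(-8570999/1962459) = 16679 + 8570999/1962459 = 32740424660/1962459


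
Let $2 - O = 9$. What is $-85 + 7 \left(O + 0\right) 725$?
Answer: $-35610$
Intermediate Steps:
$O = -7$ ($O = 2 - 9 = -7$)
$-85 + 7 \left(O + 0\right) 725 = -85 + 7 \left(-7 + 0\right) 725 = -85 + 7 \left(-7\right) 725 = -85 - 35525 = -35610$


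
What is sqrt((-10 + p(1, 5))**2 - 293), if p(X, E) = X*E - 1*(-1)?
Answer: I*sqrt(277) ≈ 16.643*I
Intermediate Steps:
p(X, E) = 1 + E*X (p(X, E) = E*X + 1 = 1 + E*X)
sqrt((-10 + p(1, 5))**2 - 293) = sqrt((-10 + (1 + 5*1))**2 - 293) = sqrt((-10 + (1 + 5))**2 - 293) = sqrt((-10 + 6)**2 - 293) = sqrt((-4)**2 - 293) = sqrt(16 - 293) = sqrt(-277) = I*sqrt(277)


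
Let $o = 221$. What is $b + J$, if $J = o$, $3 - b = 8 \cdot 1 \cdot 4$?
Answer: $192$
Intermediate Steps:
$b = -29$ ($b = 3 - 8 \cdot 1 \cdot 4 = 3 - 8 \cdot 4 = 3 - 32 = -29$)
$J = 221$
$b + J = -29 + 221 = 192$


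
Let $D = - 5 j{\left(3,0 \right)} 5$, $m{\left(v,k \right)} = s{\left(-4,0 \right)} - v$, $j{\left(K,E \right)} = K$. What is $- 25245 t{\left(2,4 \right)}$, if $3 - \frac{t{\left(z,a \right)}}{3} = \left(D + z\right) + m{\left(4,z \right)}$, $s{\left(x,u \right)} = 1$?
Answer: $-5983065$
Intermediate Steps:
$m{\left(v,k \right)} = 1 - v$
$D = -75$ ($D = \left(-5\right) 3 \cdot 5 = \left(-15\right) 5 = -75$)
$t{\left(z,a \right)} = 243 - 3 z$ ($t{\left(z,a \right)} = 9 - 3 \left(\left(-75 + z\right) + \left(1 - 4\right)\right) = 9 - 3 \left(\left(-75 + z\right) - 3\right) = 9 - 3 \left(-78 + z\right) = 9 - \left(-234 + 3 z\right) = 243 - 3 z$)
$- 25245 t{\left(2,4 \right)} = - 25245 \left(243 - 6\right) = \left(-25245\right) 237 = -5983065$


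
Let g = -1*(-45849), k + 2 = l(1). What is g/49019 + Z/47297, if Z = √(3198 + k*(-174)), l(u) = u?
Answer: 45849/49019 + 2*√843/47297 ≈ 0.93656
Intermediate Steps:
k = -1 (k = -2 + 1 = -1)
g = 45849
Z = 2*√843 (Z = √(3198 - 1*(-174)) = √(3198 + 174) = √3372 = 2*√843 ≈ 58.069)
g/49019 + Z/47297 = 45849/49019 + (2*√843)/47297 = 45849*(1/49019) + (2*√843)*(1/47297) = 45849/49019 + 2*√843/47297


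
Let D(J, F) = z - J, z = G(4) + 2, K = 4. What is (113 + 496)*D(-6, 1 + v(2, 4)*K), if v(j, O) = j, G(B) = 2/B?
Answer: 10353/2 ≈ 5176.5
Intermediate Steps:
z = 5/2 (z = 2/4 + 2 = 2*(1/4) + 2 = 1/2 + 2 = 5/2 ≈ 2.5000)
D(J, F) = 5/2 - J
(113 + 496)*D(-6, 1 + v(2, 4)*K) = (113 + 496)*(5/2 - 1*(-6)) = 609*(5/2 + 6) = 609*(17/2) = 10353/2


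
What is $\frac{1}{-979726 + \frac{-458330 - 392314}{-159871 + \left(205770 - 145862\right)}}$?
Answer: $- \frac{11107}{10881722166} \approx -1.0207 \cdot 10^{-6}$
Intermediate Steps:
$\frac{1}{-979726 + \frac{-458330 - 392314}{-159871 + \left(205770 - 145862\right)}} = \frac{1}{-979726 - \frac{850644}{-159871 + \left(205770 - 145862\right)}} = \frac{1}{-979726 - \frac{850644}{-159871 + 59908}} = \frac{1}{-979726 - \frac{850644}{-99963}} = \frac{1}{-979726 - - \frac{94516}{11107}} = \frac{1}{-979726 + \frac{94516}{11107}} = \frac{1}{- \frac{10881722166}{11107}} = - \frac{11107}{10881722166}$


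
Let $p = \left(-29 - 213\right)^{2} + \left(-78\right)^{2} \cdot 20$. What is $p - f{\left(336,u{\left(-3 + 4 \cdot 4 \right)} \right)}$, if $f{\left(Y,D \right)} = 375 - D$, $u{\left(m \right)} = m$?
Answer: $179882$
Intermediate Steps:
$p = 180244$ ($p = \left(-242\right)^{2} + 6084 \cdot 20 = 58564 + 121680 = 180244$)
$p - f{\left(336,u{\left(-3 + 4 \cdot 4 \right)} \right)} = 180244 - \left(375 - \left(-3 + 4 \cdot 4\right)\right) = 180244 - \left(375 - \left(-3 + 16\right)\right) = 180244 - \left(375 - 13\right) = 180244 - 362 = 179882$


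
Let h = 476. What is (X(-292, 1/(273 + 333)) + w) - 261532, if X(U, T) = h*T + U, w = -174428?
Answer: -132184118/303 ≈ -4.3625e+5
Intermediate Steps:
X(U, T) = U + 476*T (X(U, T) = 476*T + U = U + 476*T)
(X(-292, 1/(273 + 333)) + w) - 261532 = ((-292 + 476/(273 + 333)) - 174428) - 261532 = ((-292 + 476/606) - 174428) - 261532 = ((-292 + 476*(1/606)) - 174428) - 261532 = ((-292 + 238/303) - 174428) - 261532 = (-88238/303 - 174428) - 261532 = -52939922/303 - 261532 = -132184118/303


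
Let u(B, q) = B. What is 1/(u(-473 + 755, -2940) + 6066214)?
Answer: 1/6066496 ≈ 1.6484e-7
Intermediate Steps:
1/(u(-473 + 755, -2940) + 6066214) = 1/((-473 + 755) + 6066214) = 1/(282 + 6066214) = 1/6066496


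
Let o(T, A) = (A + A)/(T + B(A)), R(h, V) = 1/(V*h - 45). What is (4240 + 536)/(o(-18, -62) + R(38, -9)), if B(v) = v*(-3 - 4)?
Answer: -192224448/12101 ≈ -15885.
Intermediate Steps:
R(h, V) = 1/(-45 + V*h)
B(v) = -7*v (B(v) = v*(-7) = -7*v)
o(T, A) = 2*A/(T - 7*A) (o(T, A) = (A + A)/(T - 7*A) = (2*A)/(T - 7*A) = 2*A/(T - 7*A))
(4240 + 536)/(o(-18, -62) + R(38, -9)) = (4240 + 536)/(-2*(-62)/(-1*(-18) + 7*(-62)) + 1/(-45 - 9*38)) = 4776/(-2*(-62)/(18 - 434) + 1/(-45 - 342)) = 4776/(-2*(-62)/(-416) + 1/(-387)) = 4776/(-2*(-62)*(-1/416) - 1/387) = 4776/(-31/104 - 1/387) = 4776/(-12101/40248) = 4776*(-40248/12101) = -192224448/12101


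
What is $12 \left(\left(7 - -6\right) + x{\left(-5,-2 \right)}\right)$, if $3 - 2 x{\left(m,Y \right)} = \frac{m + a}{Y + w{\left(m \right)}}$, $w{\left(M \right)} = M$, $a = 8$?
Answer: $\frac{1236}{7} \approx 176.57$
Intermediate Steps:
$x{\left(m,Y \right)} = \frac{3}{2} - \frac{8 + m}{2 \left(Y + m\right)}$ ($x{\left(m,Y \right)} = \frac{3}{2} - \frac{\left(m + 8\right) \frac{1}{Y + m}}{2} = \frac{3}{2} - \frac{\left(8 + m\right) \frac{1}{Y + m}}{2} = \frac{3}{2} - \frac{\frac{1}{Y + m} \left(8 + m\right)}{2} = \frac{3}{2} - \frac{8 + m}{2 \left(Y + m\right)}$)
$12 \left(\left(7 - -6\right) + x{\left(-5,-2 \right)}\right) = 12 \left(\left(7 - -6\right) + \frac{-4 - 5 + \frac{3}{2} \left(-2\right)}{-2 - 5}\right) = 12 \left(\left(7 + 6\right) + \frac{-4 - 5 - 3}{-7}\right) = 12 \left(13 - - \frac{12}{7}\right) = 12 \left(13 + \frac{12}{7}\right) = 12 \cdot \frac{103}{7} = \frac{1236}{7}$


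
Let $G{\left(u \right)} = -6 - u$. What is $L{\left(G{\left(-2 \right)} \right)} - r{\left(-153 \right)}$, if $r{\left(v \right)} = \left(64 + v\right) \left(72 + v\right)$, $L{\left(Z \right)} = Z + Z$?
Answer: $-7217$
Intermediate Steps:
$L{\left(Z \right)} = 2 Z$
$L{\left(G{\left(-2 \right)} \right)} - r{\left(-153 \right)} = 2 \left(-6 - -2\right) - \left(4608 + \left(-153\right)^{2} + 136 \left(-153\right)\right) = 2 \left(-6 + 2\right) - \left(4608 + 23409 - 20808\right) = 2 \left(-4\right) - 7209 = -8 - 7209 = -7217$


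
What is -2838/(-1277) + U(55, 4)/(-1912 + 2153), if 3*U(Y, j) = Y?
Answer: 2122109/923271 ≈ 2.2985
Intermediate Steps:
U(Y, j) = Y/3
-2838/(-1277) + U(55, 4)/(-1912 + 2153) = -2838/(-1277) + ((1/3)*55)/(-1912 + 2153) = -2838*(-1/1277) + (55/3)/241 = 2838/1277 + (55/3)*(1/241) = 2838/1277 + 55/723 = 2122109/923271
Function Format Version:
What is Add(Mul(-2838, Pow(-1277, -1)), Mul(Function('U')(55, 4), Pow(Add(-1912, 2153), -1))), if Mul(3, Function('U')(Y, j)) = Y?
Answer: Rational(2122109, 923271) ≈ 2.2985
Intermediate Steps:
Function('U')(Y, j) = Mul(Rational(1, 3), Y)
Add(Mul(-2838, Pow(-1277, -1)), Mul(Function('U')(55, 4), Pow(Add(-1912, 2153), -1))) = Add(Mul(-2838, Pow(-1277, -1)), Mul(Mul(Rational(1, 3), 55), Pow(Add(-1912, 2153), -1))) = Add(Mul(-2838, Rational(-1, 1277)), Mul(Rational(55, 3), Pow(241, -1))) = Add(Rational(2838, 1277), Mul(Rational(55, 3), Rational(1, 241))) = Add(Rational(2838, 1277), Rational(55, 723)) = Rational(2122109, 923271)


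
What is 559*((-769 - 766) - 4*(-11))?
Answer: -833469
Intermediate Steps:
559*((-769 - 766) - 4*(-11)) = 559*(-1535 + 44) = 559*(-1491) = -833469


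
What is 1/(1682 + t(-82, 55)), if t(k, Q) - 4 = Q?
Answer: 1/1741 ≈ 0.00057438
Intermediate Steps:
t(k, Q) = 4 + Q
1/(1682 + t(-82, 55)) = 1/(1682 + (4 + 55)) = 1/(1682 + 59) = 1/1741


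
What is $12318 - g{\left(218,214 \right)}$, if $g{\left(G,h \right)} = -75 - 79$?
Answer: $12472$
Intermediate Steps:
$g{\left(G,h \right)} = -154$
$12318 - g{\left(218,214 \right)} = 12318 - -154 = 12318 + 154 = 12472$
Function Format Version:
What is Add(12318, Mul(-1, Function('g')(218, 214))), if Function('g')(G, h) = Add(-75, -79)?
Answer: 12472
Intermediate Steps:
Function('g')(G, h) = -154
Add(12318, Mul(-1, Function('g')(218, 214))) = Add(12318, Mul(-1, -154)) = Add(12318, 154) = 12472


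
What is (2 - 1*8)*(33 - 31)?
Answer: -12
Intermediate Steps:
(2 - 1*8)*(33 - 31) = (2 - 8)*2 = -6*2 = -12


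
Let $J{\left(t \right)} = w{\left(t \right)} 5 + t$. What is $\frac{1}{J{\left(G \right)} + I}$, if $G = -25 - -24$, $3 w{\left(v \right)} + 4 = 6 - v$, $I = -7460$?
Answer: $- \frac{1}{7456} \approx -0.00013412$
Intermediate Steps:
$w{\left(v \right)} = \frac{2}{3} - \frac{v}{3}$ ($w{\left(v \right)} = - \frac{4}{3} + \frac{6 - v}{3} = - \frac{4}{3} - \left(-2 + \frac{v}{3}\right) = \frac{2}{3} - \frac{v}{3}$)
$G = -1$ ($G = -25 + 24 = -1$)
$J{\left(t \right)} = \frac{10}{3} - \frac{2 t}{3}$ ($J{\left(t \right)} = \left(\frac{2}{3} - \frac{t}{3}\right) 5 + t = \left(\frac{10}{3} - \frac{5 t}{3}\right) + t = \frac{10}{3} - \frac{2 t}{3}$)
$\frac{1}{J{\left(G \right)} + I} = \frac{1}{\left(\frac{10}{3} - - \frac{2}{3}\right) - 7460} = \frac{1}{\left(\frac{10}{3} + \frac{2}{3}\right) - 7460} = \frac{1}{4 - 7460} = \frac{1}{-7456} = - \frac{1}{7456}$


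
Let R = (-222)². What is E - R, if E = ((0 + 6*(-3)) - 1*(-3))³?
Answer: -52659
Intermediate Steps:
R = 49284
E = -3375 (E = ((0 - 18) + 3)³ = (-18 + 3)³ = (-15)³ = -3375)
E - R = -3375 - 1*49284 = -3375 - 49284 = -52659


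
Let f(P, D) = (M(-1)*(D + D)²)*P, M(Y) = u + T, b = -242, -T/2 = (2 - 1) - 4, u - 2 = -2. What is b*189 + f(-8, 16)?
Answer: -94890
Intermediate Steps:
u = 0 (u = 2 - 2 = 0)
T = 6 (T = -2*((2 - 1) - 4) = -2*(1 - 4) = -2*(-3) = 6)
M(Y) = 6 (M(Y) = 0 + 6 = 6)
f(P, D) = 24*P*D² (f(P, D) = (6*(D + D)²)*P = (6*(2*D)²)*P = (6*(4*D²))*P = (24*D²)*P = 24*P*D²)
b*189 + f(-8, 16) = -242*189 + 24*(-8)*16² = -45738 + 24*(-8)*256 = -45738 - 49152 = -94890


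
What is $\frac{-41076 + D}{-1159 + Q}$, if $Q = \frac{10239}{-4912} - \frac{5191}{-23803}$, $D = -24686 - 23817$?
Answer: $\frac{10473606778544}{135728890149} \approx 77.166$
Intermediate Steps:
$D = -48503$ ($D = -24686 - 23817 = -48503$)
$Q = - \frac{218220725}{116920336}$ ($Q = 10239 \left(- \frac{1}{4912}\right) - - \frac{5191}{23803} = - \frac{10239}{4912} + \frac{5191}{23803} = - \frac{218220725}{116920336} \approx -1.8664$)
$\frac{-41076 + D}{-1159 + Q} = \frac{-41076 - 48503}{-1159 - \frac{218220725}{116920336}} = - \frac{89579}{- \frac{135728890149}{116920336}} = \left(-89579\right) \left(- \frac{116920336}{135728890149}\right) = \frac{10473606778544}{135728890149}$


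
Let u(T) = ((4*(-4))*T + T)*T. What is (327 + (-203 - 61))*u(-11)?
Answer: -114345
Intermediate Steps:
u(T) = -15*T**2 (u(T) = (-16*T + T)*T = (-15*T)*T = -15*T**2)
(327 + (-203 - 61))*u(-11) = (327 + (-203 - 61))*(-15*(-11)**2) = (327 - 264)*(-15*121) = 63*(-1815) = -114345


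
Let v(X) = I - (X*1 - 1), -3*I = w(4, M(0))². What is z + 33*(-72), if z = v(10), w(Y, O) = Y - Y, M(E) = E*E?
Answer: -2385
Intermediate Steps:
M(E) = E²
w(Y, O) = 0
I = 0 (I = -⅓*0² = -⅓*0 = 0)
v(X) = 1 - X (v(X) = 0 - (X*1 - 1) = 0 - (X - 1) = 0 - (-1 + X) = 0 + (1 - X) = 1 - X)
z = -9 (z = 1 - 1*10 = 1 - 10 = -9)
z + 33*(-72) = -9 + 33*(-72) = -9 - 2376 = -2385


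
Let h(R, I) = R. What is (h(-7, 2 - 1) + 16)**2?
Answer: 81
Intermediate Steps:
(h(-7, 2 - 1) + 16)**2 = (-7 + 16)**2 = 9**2 = 81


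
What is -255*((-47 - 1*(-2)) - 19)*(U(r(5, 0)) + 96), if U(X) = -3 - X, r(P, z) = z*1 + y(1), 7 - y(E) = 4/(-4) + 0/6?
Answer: 1387200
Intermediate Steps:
y(E) = 8 (y(E) = 7 - (4/(-4) + 0/6) = 7 - (4*(-¼) + 0*(⅙)) = 7 - (-1 + 0) = 7 - 1*(-1) = 7 + 1 = 8)
r(P, z) = 8 + z (r(P, z) = z*1 + 8 = z + 8 = 8 + z)
-255*((-47 - 1*(-2)) - 19)*(U(r(5, 0)) + 96) = -255*((-47 - 1*(-2)) - 19)*((-3 - (8 + 0)) + 96) = -255*((-47 + 2) - 19)*((-3 - 1*8) + 96) = -255*(-45 - 19)*((-3 - 8) + 96) = -(-16320)*(-11 + 96) = -(-16320)*85 = -255*(-5440) = 1387200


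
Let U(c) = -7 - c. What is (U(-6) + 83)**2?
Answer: 6724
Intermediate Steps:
(U(-6) + 83)**2 = ((-7 - 1*(-6)) + 83)**2 = ((-7 + 6) + 83)**2 = (-1 + 83)**2 = 82**2 = 6724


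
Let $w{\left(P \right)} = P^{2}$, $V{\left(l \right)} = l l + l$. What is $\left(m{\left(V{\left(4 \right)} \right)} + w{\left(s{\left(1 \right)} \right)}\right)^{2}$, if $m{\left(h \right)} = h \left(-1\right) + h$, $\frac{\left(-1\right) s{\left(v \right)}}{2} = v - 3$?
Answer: $256$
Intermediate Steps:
$s{\left(v \right)} = 6 - 2 v$ ($s{\left(v \right)} = - 2 \left(v - 3\right) = - 2 \left(-3 + v\right) = 6 - 2 v$)
$V{\left(l \right)} = l + l^{2}$ ($V{\left(l \right)} = l^{2} + l = l + l^{2}$)
$m{\left(h \right)} = 0$ ($m{\left(h \right)} = - h + h = 0$)
$\left(m{\left(V{\left(4 \right)} \right)} + w{\left(s{\left(1 \right)} \right)}\right)^{2} = \left(0 + \left(6 - 2\right)^{2}\right)^{2} = \left(0 + 4^{2}\right)^{2} = \left(0 + 16\right)^{2} = 16^{2} = 256$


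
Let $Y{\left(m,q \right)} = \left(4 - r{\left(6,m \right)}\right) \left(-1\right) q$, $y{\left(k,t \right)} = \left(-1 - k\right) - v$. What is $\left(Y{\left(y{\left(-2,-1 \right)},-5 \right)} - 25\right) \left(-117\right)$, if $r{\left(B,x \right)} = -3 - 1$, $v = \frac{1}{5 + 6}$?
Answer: $-1755$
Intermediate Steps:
$v = \frac{1}{11} \approx 0.090909$
$r{\left(B,x \right)} = -4$ ($r{\left(B,x \right)} = -3 - 1 = -4$)
$y{\left(k,t \right)} = - \frac{12}{11} - k$ ($y{\left(k,t \right)} = \left(-1 - k\right) - \frac{1}{11} = - \frac{12}{11} - k$)
$Y{\left(m,q \right)} = - 8 q$ ($Y{\left(m,q \right)} = \left(4 - -4\right) \left(-1\right) q = \left(4 + 4\right) \left(-1\right) q = 8 \left(-1\right) q = - 8 q$)
$\left(Y{\left(y{\left(-2,-1 \right)},-5 \right)} - 25\right) \left(-117\right) = \left(\left(-8\right) \left(-5\right) - 25\right) \left(-117\right) = \left(40 - 25\right) \left(-117\right) = 15 \left(-117\right) = -1755$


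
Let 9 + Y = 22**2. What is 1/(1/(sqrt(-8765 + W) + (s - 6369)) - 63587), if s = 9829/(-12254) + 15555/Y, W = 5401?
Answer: -3460848552245335820636337/220064977437707295741186186329 + 78601522100200*I/220064977437707295741186186329 ≈ -1.5726e-5 + 3.5717e-16*I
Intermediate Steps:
Y = 475 (Y = -9 + 22**2 = -9 + 484 = 475)
s = 37188439/1164130 (s = 9829/(-12254) + 15555/475 = 9829*(-1/12254) + 15555*(1/475) = -9829/12254 + 3111/95 = 37188439/1164130 ≈ 31.945)
1/(1/(sqrt(-8765 + W) + (s - 6369)) - 63587) = 1/(1/(sqrt(-8765 + 5401) + (37188439/1164130 - 6369)) - 63587) = 1/(1/(sqrt(-3364) - 7377155531/1164130) - 63587) = 1/(1/(58*I - 7377155531/1164130) - 63587) = 1/(1/(-7377155531/1164130 + 58*I) - 63587) = 1/(1355198656900*(-7377155531/1164130 - 58*I)/54426982616845703561 - 63587) = 1/(-63587 + 1355198656900*(-7377155531/1164130 - 58*I)/54426982616845703561)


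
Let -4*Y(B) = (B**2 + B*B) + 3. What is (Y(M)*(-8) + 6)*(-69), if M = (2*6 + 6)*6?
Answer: -3220092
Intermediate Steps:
M = 108 (M = (12 + 6)*6 = 18*6 = 108)
Y(B) = -3/4 - B**2/2 (Y(B) = -((B**2 + B*B) + 3)/4 = -((B**2 + B**2) + 3)/4 = -(2*B**2 + 3)/4 = -(3 + 2*B**2)/4 = -3/4 - B**2/2)
(Y(M)*(-8) + 6)*(-69) = ((-3/4 - 1/2*108**2)*(-8) + 6)*(-69) = ((-3/4 - 1/2*11664)*(-8) + 6)*(-69) = ((-3/4 - 5832)*(-8) + 6)*(-69) = (-23331/4*(-8) + 6)*(-69) = (46662 + 6)*(-69) = 46668*(-69) = -3220092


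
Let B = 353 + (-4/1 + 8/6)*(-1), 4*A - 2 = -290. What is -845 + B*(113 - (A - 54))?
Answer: 252478/3 ≈ 84159.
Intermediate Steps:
A = -72 (A = ½ + (¼)*(-290) = ½ - 145/2 = -72)
B = 1067/3 (B = 353 + (-4*1 + 8*(⅙))*(-1) = 353 + (-4 + 4/3)*(-1) = 353 - 8/3*(-1) = 353 + 8/3 = 1067/3 ≈ 355.67)
-845 + B*(113 - (A - 54)) = -845 + 1067*(113 - (-72 - 54))/3 = -845 + 1067*(113 - 1*(-126))/3 = -845 + 1067*(113 + 126)/3 = -845 + (1067/3)*239 = -845 + 255013/3 = 252478/3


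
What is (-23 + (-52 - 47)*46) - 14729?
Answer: -19306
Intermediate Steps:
(-23 + (-52 - 47)*46) - 14729 = (-23 - 99*46) - 14729 = (-23 - 4554) - 14729 = -4577 - 14729 = -19306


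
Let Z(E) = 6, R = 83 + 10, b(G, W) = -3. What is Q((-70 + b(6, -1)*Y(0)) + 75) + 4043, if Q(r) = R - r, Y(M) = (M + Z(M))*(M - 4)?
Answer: 4059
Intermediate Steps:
R = 93
Y(M) = (-4 + M)*(6 + M) (Y(M) = (M + 6)*(M - 4) = (6 + M)*(-4 + M) = (-4 + M)*(6 + M))
Q(r) = 93 - r
Q((-70 + b(6, -1)*Y(0)) + 75) + 4043 = (93 - ((-70 - 3*(-24 + 0² + 2*0)) + 75)) + 4043 = (93 - ((-70 - 3*(-24 + 0 + 0)) + 75)) + 4043 = (93 - ((-70 - 3*(-24)) + 75)) + 4043 = (93 - ((-70 + 72) + 75)) + 4043 = (93 - (2 + 75)) + 4043 = (93 - 1*77) + 4043 = (93 - 77) + 4043 = 16 + 4043 = 4059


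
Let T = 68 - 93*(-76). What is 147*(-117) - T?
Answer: -24335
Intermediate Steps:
T = 7136 (T = 68 + 7068 = 7136)
147*(-117) - T = 147*(-117) - 1*7136 = -17199 - 7136 = -24335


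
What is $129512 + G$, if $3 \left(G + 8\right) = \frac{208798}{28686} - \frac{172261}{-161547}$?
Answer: $\frac{33341788895064}{257452069} \approx 1.2951 \cdot 10^{5}$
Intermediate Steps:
$G = - \frac{1343465264}{257452069}$ ($G = -8 + \frac{\frac{208798}{28686} - \frac{172261}{-161547}}{3} = -8 + \frac{208798 \cdot \frac{1}{28686} - - \frac{172261}{161547}}{3} = -8 + \frac{\frac{104399}{14343} + \frac{172261}{161547}}{3} = -8 + \frac{1}{3} \cdot \frac{2148453864}{257452069} = -8 + \frac{716151288}{257452069} = - \frac{1343465264}{257452069} \approx -5.2183$)
$129512 + G = 129512 - \frac{1343465264}{257452069} = \frac{33341788895064}{257452069}$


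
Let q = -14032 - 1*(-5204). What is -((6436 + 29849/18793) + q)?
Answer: 44923007/18793 ≈ 2390.4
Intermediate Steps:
q = -8828 (q = -14032 + 5204 = -8828)
-((6436 + 29849/18793) + q) = -((6436 + 29849/18793) - 8828) = -(120981597/18793 - 8828) = -1*(-44923007/18793) = 44923007/18793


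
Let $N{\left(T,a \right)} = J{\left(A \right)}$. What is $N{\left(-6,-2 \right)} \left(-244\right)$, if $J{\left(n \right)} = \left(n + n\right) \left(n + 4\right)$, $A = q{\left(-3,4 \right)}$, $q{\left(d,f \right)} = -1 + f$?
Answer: $-10248$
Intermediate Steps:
$A = 3$ ($A = -1 + 4 = 3$)
$J{\left(n \right)} = 2 n \left(4 + n\right)$
$N{\left(T,a \right)} = 42$ ($N{\left(T,a \right)} = 2 \cdot 3 \left(4 + 3\right) = 2 \cdot 3 \cdot 7 = 42$)
$N{\left(-6,-2 \right)} \left(-244\right) = 42 \left(-244\right) = -10248$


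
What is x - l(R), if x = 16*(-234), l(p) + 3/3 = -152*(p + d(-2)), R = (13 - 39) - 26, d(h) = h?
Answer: -11951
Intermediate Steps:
R = -52 (R = -26 - 26 = -52)
l(p) = 303 - 152*p (l(p) = -1 - 152*(p - 2) = -1 - 152*(-2 + p) = -1 + (304 - 152*p) = 303 - 152*p)
x = -3744
x - l(R) = -3744 - (303 - 152*(-52)) = -3744 - (303 + 7904) = -3744 - 1*8207 = -3744 - 8207 = -11951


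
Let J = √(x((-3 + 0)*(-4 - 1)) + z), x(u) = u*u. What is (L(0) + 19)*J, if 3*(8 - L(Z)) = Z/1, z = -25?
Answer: 270*√2 ≈ 381.84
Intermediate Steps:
x(u) = u²
L(Z) = 8 - Z/3 (L(Z) = 8 - Z/(3*1) = 8 - Z/3)
J = 10*√2 (J = √(((-3 + 0)*(-4 - 1))² - 25) = √((-3*(-5))² - 25) = √(15² - 25) = √(225 - 25) = √200 = 10*√2 ≈ 14.142)
(L(0) + 19)*J = ((8 - ⅓*0) + 19)*(10*√2) = ((8 + 0) + 19)*(10*√2) = (8 + 19)*(10*√2) = 27*(10*√2) = 270*√2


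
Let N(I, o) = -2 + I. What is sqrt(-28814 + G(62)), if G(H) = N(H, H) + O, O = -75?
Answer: I*sqrt(28829) ≈ 169.79*I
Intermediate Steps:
G(H) = -77 + H (G(H) = (-2 + H) - 75 = -77 + H)
sqrt(-28814 + G(62)) = sqrt(-28814 + (-77 + 62)) = sqrt(-28814 - 15) = sqrt(-28829) = I*sqrt(28829)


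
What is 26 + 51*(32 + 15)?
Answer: 2423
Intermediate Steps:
26 + 51*(32 + 15) = 26 + 51*47 = 26 + 2397 = 2423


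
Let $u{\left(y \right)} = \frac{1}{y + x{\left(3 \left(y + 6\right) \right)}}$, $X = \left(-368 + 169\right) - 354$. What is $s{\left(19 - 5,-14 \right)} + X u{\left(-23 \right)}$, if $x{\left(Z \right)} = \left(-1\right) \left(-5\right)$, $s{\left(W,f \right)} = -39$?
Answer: $- \frac{149}{18} \approx -8.2778$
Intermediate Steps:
$X = -553$ ($X = -199 - 354 = -553$)
$x{\left(Z \right)} = 5$
$u{\left(y \right)} = \frac{1}{5 + y}$ ($u{\left(y \right)} = \frac{1}{y + 5} = \frac{1}{5 + y}$)
$s{\left(19 - 5,-14 \right)} + X u{\left(-23 \right)} = -39 - \frac{553}{5 - 23} = -39 - \frac{553}{-18} = -39 - - \frac{553}{18} = -39 + \frac{553}{18} = - \frac{149}{18}$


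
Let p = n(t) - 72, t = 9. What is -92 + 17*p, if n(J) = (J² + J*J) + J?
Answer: 1591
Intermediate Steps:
n(J) = J + 2*J² (n(J) = (J² + J²) + J = 2*J² + J = J + 2*J²)
p = 99 (p = 9*(1 + 2*9) - 72 = 9*(1 + 18) - 72 = 9*19 - 72 = 171 - 72 = 99)
-92 + 17*p = -92 + 17*99 = -92 + 1683 = 1591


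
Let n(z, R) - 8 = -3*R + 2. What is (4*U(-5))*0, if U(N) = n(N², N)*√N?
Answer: 0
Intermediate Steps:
n(z, R) = 10 - 3*R (n(z, R) = 8 + (-3*R + 2) = 8 + (2 - 3*R) = 10 - 3*R)
U(N) = √N*(10 - 3*N) (U(N) = (10 - 3*N)*√N = √N*(10 - 3*N))
(4*U(-5))*0 = (4*(√(-5)*(10 - 3*(-5))))*0 = (4*((I*√5)*(10 + 15)))*0 = (4*((I*√5)*25))*0 = (4*(25*I*√5))*0 = (100*I*√5)*0 = 0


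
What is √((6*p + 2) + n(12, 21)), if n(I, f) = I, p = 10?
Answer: √74 ≈ 8.6023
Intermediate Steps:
√((6*p + 2) + n(12, 21)) = √((6*10 + 2) + 12) = √((60 + 2) + 12) = √(62 + 12) = √74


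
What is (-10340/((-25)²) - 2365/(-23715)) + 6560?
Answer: 3879510601/592875 ≈ 6543.6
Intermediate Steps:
(-10340/((-25)²) - 2365/(-23715)) + 6560 = (-10340/625 - 2365*(-1/23715)) + 6560 = (-10340*1/625 + 473/4743) + 6560 = (-2068/125 + 473/4743) + 6560 = -9749399/592875 + 6560 = 3879510601/592875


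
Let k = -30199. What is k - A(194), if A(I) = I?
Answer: -30393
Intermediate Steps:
k - A(194) = -30199 - 1*194 = -30199 - 194 = -30393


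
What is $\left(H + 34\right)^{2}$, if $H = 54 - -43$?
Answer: $17161$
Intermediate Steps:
$H = 97$ ($H = 54 + 43 = 97$)
$\left(H + 34\right)^{2} = \left(97 + 34\right)^{2} = 131^{2} = 17161$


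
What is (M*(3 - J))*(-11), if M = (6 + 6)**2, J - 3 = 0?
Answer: 0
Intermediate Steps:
J = 3 (J = 3 + 0 = 3)
M = 144 (M = 12**2 = 144)
(M*(3 - J))*(-11) = (144*(3 - 1*3))*(-11) = (144*(3 - 3))*(-11) = (144*0)*(-11) = 0*(-11) = 0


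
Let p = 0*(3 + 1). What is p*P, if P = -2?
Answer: 0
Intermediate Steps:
p = 0 (p = 0*4 = 0)
p*P = 0*(-2) = 0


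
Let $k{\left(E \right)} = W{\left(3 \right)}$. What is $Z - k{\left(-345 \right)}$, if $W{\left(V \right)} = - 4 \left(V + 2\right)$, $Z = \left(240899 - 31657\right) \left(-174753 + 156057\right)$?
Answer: $-3911988412$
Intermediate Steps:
$Z = -3911988432$ ($Z = 209242 \left(-18696\right) = -3911988432$)
$W{\left(V \right)} = -8 - 4 V$ ($W{\left(V \right)} = - 4 \left(2 + V\right) = -8 - 4 V$)
$k{\left(E \right)} = -20$ ($k{\left(E \right)} = -8 - 12 = -20$)
$Z - k{\left(-345 \right)} = -3911988432 - -20 = -3911988432 + 20 = -3911988412$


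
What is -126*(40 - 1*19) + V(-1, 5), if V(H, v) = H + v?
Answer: -2642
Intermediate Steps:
-126*(40 - 1*19) + V(-1, 5) = -126*(40 - 1*19) + (-1 + 5) = -126*(40 - 19) + 4 = -126*21 + 4 = -2646 + 4 = -2642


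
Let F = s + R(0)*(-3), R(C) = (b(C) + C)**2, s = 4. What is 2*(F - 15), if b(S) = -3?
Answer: -76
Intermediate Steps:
R(C) = (-3 + C)**2
F = -23 (F = 4 + (-3 + 0)**2*(-3) = 4 + (-3)**2*(-3) = 4 + 9*(-3) = 4 - 27 = -23)
2*(F - 15) = 2*(-23 - 15) = 2*(-38) = -76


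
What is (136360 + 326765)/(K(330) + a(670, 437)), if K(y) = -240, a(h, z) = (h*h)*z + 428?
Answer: 463125/196169488 ≈ 0.0023608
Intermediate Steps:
a(h, z) = 428 + z*h**2 (a(h, z) = h**2*z + 428 = z*h**2 + 428 = 428 + z*h**2)
(136360 + 326765)/(K(330) + a(670, 437)) = (136360 + 326765)/(-240 + (428 + 437*670**2)) = 463125/(-240 + (428 + 437*448900)) = 463125/(-240 + (428 + 196169300)) = 463125/(-240 + 196169728) = 463125/196169488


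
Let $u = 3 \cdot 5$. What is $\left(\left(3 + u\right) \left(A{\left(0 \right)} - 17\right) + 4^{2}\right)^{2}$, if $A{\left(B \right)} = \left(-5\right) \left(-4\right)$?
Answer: $4900$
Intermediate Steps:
$u = 15$
$A{\left(B \right)} = 20$
$\left(\left(3 + u\right) \left(A{\left(0 \right)} - 17\right) + 4^{2}\right)^{2} = \left(\left(3 + 15\right) \left(20 - 17\right) + 4^{2}\right)^{2} = \left(18 \cdot 3 + 16\right)^{2} = \left(54 + 16\right)^{2} = 70^{2} = 4900$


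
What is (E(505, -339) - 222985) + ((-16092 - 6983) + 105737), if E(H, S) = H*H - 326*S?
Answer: 225216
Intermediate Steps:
E(H, S) = H² - 326*S
(E(505, -339) - 222985) + ((-16092 - 6983) + 105737) = ((505² - 326*(-339)) - 222985) + ((-16092 - 6983) + 105737) = ((255025 + 110514) - 222985) + (-23075 + 105737) = (365539 - 222985) + 82662 = 142554 + 82662 = 225216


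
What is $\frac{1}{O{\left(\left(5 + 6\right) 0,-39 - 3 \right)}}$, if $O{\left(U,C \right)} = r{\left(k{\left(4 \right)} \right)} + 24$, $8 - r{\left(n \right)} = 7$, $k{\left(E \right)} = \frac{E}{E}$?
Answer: $\frac{1}{25} \approx 0.04$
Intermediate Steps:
$k{\left(E \right)} = 1$
$r{\left(n \right)} = 1$ ($r{\left(n \right)} = 8 - 7 = 1$)
$O{\left(U,C \right)} = 25$ ($O{\left(U,C \right)} = 1 + 24 = 25$)
$\frac{1}{O{\left(\left(5 + 6\right) 0,-39 - 3 \right)}} = \frac{1}{25}$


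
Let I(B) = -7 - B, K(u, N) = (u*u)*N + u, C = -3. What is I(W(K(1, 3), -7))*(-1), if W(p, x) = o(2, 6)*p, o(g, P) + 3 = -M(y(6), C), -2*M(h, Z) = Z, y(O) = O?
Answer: -11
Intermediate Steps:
M(h, Z) = -Z/2
K(u, N) = u + N*u² (K(u, N) = u²*N + u = N*u² + u = u + N*u²)
o(g, P) = -9/2 (o(g, P) = -3 - (-1)*(-3)/2 = -3 - 1*3/2 = -3 - 3/2 = -9/2)
W(p, x) = -9*p/2
I(W(K(1, 3), -7))*(-1) = (-7 - (-9)*1*(1 + 3*1)/2)*(-1) = (-7 - (-9)*1*(1 + 3)/2)*(-1) = (-7 - (-9)*1*4/2)*(-1) = (-7 - (-9)*4/2)*(-1) = (-7 - 1*(-18))*(-1) = (-7 + 18)*(-1) = 11*(-1) = -11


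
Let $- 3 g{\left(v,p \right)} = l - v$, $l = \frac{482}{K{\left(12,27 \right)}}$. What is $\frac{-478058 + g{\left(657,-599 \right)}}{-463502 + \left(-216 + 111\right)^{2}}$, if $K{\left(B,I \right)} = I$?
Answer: $\frac{38705441}{36650637} \approx 1.0561$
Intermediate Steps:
$l = \frac{482}{27} \approx 17.852$
$g{\left(v,p \right)} = - \frac{482}{81} + \frac{v}{3}$ ($g{\left(v,p \right)} = - \frac{\frac{482}{27} - v}{3} = - \frac{482}{81} + \frac{v}{3}$)
$\frac{-478058 + g{\left(657,-599 \right)}}{-463502 + \left(-216 + 111\right)^{2}} = \frac{-478058 + \left(- \frac{482}{81} + \frac{1}{3} \cdot 657\right)}{-463502 + \left(-216 + 111\right)^{2}} = \frac{-478058 + \left(- \frac{482}{81} + 219\right)}{-463502 + \left(-105\right)^{2}} = \frac{-478058 + \frac{17257}{81}}{-463502 + 11025} = - \frac{38705441}{81 \left(-452477\right)} = \left(- \frac{38705441}{81}\right) \left(- \frac{1}{452477}\right) = \frac{38705441}{36650637}$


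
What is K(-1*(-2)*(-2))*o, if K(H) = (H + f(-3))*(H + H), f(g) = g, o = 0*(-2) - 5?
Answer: -280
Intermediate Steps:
o = -5 (o = 0 - 5 = -5)
K(H) = 2*H*(-3 + H) (K(H) = (H - 3)*(H + H) = (-3 + H)*(2*H) = 2*H*(-3 + H))
K(-1*(-2)*(-2))*o = (2*(-1*(-2)*(-2))*(-3 - 1*(-2)*(-2)))*(-5) = (2*(2*(-2))*(-3 + 2*(-2)))*(-5) = (2*(-4)*(-3 - 4))*(-5) = (2*(-4)*(-7))*(-5) = 56*(-5) = -280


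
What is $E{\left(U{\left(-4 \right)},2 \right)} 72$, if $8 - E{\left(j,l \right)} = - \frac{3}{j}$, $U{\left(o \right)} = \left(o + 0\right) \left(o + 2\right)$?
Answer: $603$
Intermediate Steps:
$U{\left(o \right)} = o \left(2 + o\right)$
$E{\left(j,l \right)} = 8 + \frac{3}{j}$ ($E{\left(j,l \right)} = 8 - - \frac{3}{j} = 8 + \frac{3}{j}$)
$E{\left(U{\left(-4 \right)},2 \right)} 72 = \left(8 + \frac{3}{\left(-4\right) \left(2 - 4\right)}\right) 72 = \left(8 + \frac{3}{\left(-4\right) \left(-2\right)}\right) 72 = \left(8 + \frac{3}{8}\right) 72 = \frac{67}{8} \cdot 72 = 603$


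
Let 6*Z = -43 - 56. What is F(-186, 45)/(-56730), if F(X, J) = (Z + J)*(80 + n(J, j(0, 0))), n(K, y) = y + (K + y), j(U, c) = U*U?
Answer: -475/7564 ≈ -0.062797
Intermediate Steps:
Z = -33/2 (Z = (-43 - 56)/6 = (1/6)*(-99) = -33/2 ≈ -16.500)
j(U, c) = U**2
n(K, y) = K + 2*y
F(X, J) = (80 + J)*(-33/2 + J) (F(X, J) = (-33/2 + J)*(80 + (J + 2*0**2)) = (-33/2 + J)*(80 + (J + 2*0)) = (-33/2 + J)*(80 + (J + 0)) = (-33/2 + J)*(80 + J) = (80 + J)*(-33/2 + J))
F(-186, 45)/(-56730) = (-1320 + 45**2 + (127/2)*45)/(-56730) = (-1320 + 2025 + 5715/2)*(-1/56730) = (7125/2)*(-1/56730) = -475/7564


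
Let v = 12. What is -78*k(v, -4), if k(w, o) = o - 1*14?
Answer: 1404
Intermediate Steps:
k(w, o) = -14 + o (k(w, o) = o - 14 = -14 + o)
-78*k(v, -4) = -78*(-14 - 4) = -78*(-18) = 1404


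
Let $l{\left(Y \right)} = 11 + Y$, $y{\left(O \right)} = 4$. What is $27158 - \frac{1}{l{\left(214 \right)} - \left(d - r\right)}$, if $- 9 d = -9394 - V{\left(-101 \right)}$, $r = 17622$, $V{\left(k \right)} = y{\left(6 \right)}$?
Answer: $\frac{4106968541}{151225} \approx 27158.0$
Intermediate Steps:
$V{\left(k \right)} = 4$
$d = \frac{9398}{9}$ ($d = - \frac{-9394 - 4}{9} = \left(- \frac{1}{9}\right) \left(-9398\right) = \frac{9398}{9} \approx 1044.2$)
$27158 - \frac{1}{l{\left(214 \right)} - \left(d - r\right)} = 27158 - \frac{1}{\left(11 + 214\right) + \left(17622 - \frac{9398}{9}\right)} = 27158 - \frac{1}{225 + \left(17622 - \frac{9398}{9}\right)} = 27158 - \frac{1}{225 + \frac{149200}{9}} = 27158 - \frac{1}{\frac{151225}{9}} = 27158 - \frac{9}{151225} = \frac{4106968541}{151225}$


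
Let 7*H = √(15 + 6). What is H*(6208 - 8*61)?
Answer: 5720*√21/7 ≈ 3744.6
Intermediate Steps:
H = √21/7 (H = √(15 + 6)/7 = √21/7 ≈ 0.65465)
H*(6208 - 8*61) = (√21/7)*(6208 - 8*61) = (√21/7)*(6208 - 1*488) = (√21/7)*(6208 - 488) = (√21/7)*5720 = 5720*√21/7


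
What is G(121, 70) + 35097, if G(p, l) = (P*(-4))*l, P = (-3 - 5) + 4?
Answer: 36217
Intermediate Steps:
P = -4 (P = -8 + 4 = -4)
G(p, l) = 16*l (G(p, l) = (-4*(-4))*l = 16*l)
G(121, 70) + 35097 = 16*70 + 35097 = 1120 + 35097 = 36217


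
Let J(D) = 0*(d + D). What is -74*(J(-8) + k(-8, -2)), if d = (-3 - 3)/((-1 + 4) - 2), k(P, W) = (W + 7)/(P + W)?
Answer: 37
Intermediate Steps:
k(P, W) = (7 + W)/(P + W)
d = -6 (d = -6/(3 - 2) = -6/1 = -6*1 = -6)
J(D) = 0 (J(D) = 0*(-6 + D) = 0)
-74*(J(-8) + k(-8, -2)) = -74*(0 + (7 - 2)/(-8 - 2)) = -74*(0 + 5/(-10)) = -74*(0 - ⅒*5) = -74*(0 - ½) = -74*(-½) = 37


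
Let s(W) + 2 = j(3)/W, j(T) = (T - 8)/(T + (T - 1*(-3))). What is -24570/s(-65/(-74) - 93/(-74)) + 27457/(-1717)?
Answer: 29950613191/2759219 ≈ 10855.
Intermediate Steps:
j(T) = (-8 + T)/(3 + 2*T) (j(T) = (-8 + T)/(T + (T + 3)) = (-8 + T)/(T + (3 + T)) = (-8 + T)/(3 + 2*T))
s(W) = -2 - 5/(9*W) (s(W) = -2 + ((-8 + 3)/(3 + 2*3))/W = -2 + (-5/(3 + 6))/W = -2 + (-5/9)/W = -2 + ((⅑)*(-5))/W = -2 - 5/(9*W))
-24570/s(-65/(-74) - 93/(-74)) + 27457/(-1717) = -24570/(-2 - 5/(9*(-65/(-74) - 93/(-74)))) + 27457/(-1717) = -24570/(-2 - 5/(9*(-65*(-1/74) - 93*(-1/74)))) + 27457*(-1/1717) = -24570/(-2 - 5/(9*(65/74 + 93/74))) - 27457/1717 = -24570/(-2 - 5/(9*79/37)) - 27457/1717 = -24570/(-2 - 5/9*37/79) - 27457/1717 = -24570/(-2 - 185/711) - 27457/1717 = -24570/(-1607/711) - 27457/1717 = -24570*(-711/1607) - 27457/1717 = 17469270/1607 - 27457/1717 = 29950613191/2759219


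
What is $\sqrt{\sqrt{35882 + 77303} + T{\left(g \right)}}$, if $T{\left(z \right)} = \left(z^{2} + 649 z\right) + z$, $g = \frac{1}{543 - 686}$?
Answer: $\frac{\sqrt{-92949 + 20449 \sqrt{113185}}}{143} \approx 18.218$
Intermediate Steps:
$g = - \frac{1}{143}$ ($g = \frac{1}{-143} = - \frac{1}{143} \approx -0.006993$)
$T{\left(z \right)} = z^{2} + 650 z$
$\sqrt{\sqrt{35882 + 77303} + T{\left(g \right)}} = \sqrt{\sqrt{35882 + 77303} - \frac{650 - \frac{1}{143}}{143}} = \sqrt{\sqrt{113185} - \frac{92949}{20449}} = \sqrt{- \frac{92949}{20449} + \sqrt{113185}}$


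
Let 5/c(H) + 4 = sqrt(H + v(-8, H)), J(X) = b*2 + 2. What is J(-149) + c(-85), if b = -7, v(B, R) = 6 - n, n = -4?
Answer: -1112/91 - 25*I*sqrt(3)/91 ≈ -12.22 - 0.47584*I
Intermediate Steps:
v(B, R) = 10 (v(B, R) = 6 - 1*(-4) = 6 + 4 = 10)
J(X) = -12 (J(X) = -7*2 + 2 = -14 + 2 = -12)
c(H) = 5/(-4 + sqrt(10 + H)) (c(H) = 5/(-4 + sqrt(H + 10)) = 5/(-4 + sqrt(10 + H)))
J(-149) + c(-85) = -12 + 5/(-4 + sqrt(10 - 85)) = -12 + 5/(-4 + sqrt(-75)) = -12 + 5/(-4 + 5*I*sqrt(3))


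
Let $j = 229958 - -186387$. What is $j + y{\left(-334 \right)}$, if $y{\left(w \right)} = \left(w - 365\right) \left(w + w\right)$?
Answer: $883277$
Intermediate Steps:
$y{\left(w \right)} = 2 w \left(-365 + w\right)$ ($y{\left(w \right)} = \left(-365 + w\right) 2 w = 2 w \left(-365 + w\right)$)
$j = 416345$ ($j = 229958 + 186387 = 416345$)
$j + y{\left(-334 \right)} = 416345 + 2 \left(-334\right) \left(-365 - 334\right) = 416345 + 2 \left(-334\right) \left(-699\right) = 416345 + 466932 = 883277$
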